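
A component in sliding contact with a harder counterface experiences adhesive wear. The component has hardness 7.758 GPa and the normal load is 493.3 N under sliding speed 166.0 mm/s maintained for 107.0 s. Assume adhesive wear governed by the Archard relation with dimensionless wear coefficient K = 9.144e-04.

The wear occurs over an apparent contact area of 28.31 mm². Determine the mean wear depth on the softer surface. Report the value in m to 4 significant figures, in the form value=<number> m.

The computation keeps full precision, and the intermediates are printed rounded. Rounded once at the end: four significant digits.
Convert: Sliding speed v = 166.0 mm/s = 0.1660 m/s. Distance covered L = v·t = 0.1660 m/s × 107.0 s = 17.76 m.
Convert: Hardness H = 7.758 GPa = 7.758e+09 Pa.
Convert: Contact area A = 28.31 mm² = 2.831e-05 m².
Collected in SI base units: W = 493.3 N, H = 7.758e+09 Pa, K = 9.144e-04.
Wear volume V = K·W·L/H = 9.144e-04 · 493.3 · 17.76 / 7.758e+09 = 1.033e-09 m³.
Depth h = V/A = 1.033e-09 / 2.831e-05 = 3.648e-05 m.

value=3.648e-05 m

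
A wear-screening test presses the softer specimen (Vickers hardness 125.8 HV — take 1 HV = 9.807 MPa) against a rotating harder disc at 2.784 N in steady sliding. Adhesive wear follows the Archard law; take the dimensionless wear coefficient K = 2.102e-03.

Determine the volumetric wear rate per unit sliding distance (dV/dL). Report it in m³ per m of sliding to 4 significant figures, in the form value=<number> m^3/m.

value=4.743e-12 m^3/m

The computation holds exact precision. The intermediates are displayed rounded — one final rounding to four significant digits.
Hardness H = 125.8 HV × 9.807 MPa/HV = 1234 MPa = 1.234e+09 Pa.
Restated in SI base units: W = 2.784 N, H = 1.234e+09 Pa, K = 2.102e-03.
Wear rate dV/dL = K·W/H (no L dependence): 2.102e-03 · 2.784 / 1.234e+09 = 4.743e-12 m³/m.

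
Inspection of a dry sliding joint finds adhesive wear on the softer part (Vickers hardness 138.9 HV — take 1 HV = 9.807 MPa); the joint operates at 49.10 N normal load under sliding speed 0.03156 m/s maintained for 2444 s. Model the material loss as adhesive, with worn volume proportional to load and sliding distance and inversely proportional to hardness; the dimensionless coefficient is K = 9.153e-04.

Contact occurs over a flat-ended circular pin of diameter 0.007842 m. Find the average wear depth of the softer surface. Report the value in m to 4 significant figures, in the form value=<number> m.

value=5.269e-05 m

Intermediate values are displayed rounded, and all working math maintains full precision — rounded once at the end: four significant digits.
Convert: Total distance L = v·t = 0.03156 m/s × 2444 s = 77.13 m.
Convert: Hardness H = 138.9 HV × 9.807 MPa/HV = 1362 MPa = 1.362e+09 Pa.
Convert: Contact area A = π·d²/4 = π·(0.007842 m)²/4 = 4.830e-05 m².
Restated in SI base units: W = 49.10 N, H = 1.362e+09 Pa, K = 9.153e-04.
Worn volume V = K·W·L/H = 9.153e-04 · 49.10 · 77.13 / 1.362e+09 = 2.545e-09 m³.
Depth h = V/A = 2.545e-09 / 4.830e-05 = 5.269e-05 m.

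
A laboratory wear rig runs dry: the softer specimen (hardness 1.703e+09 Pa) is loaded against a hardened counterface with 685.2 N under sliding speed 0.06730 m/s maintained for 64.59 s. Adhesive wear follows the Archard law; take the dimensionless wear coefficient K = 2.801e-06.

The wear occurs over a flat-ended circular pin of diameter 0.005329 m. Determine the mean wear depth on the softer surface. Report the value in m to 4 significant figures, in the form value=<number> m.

Intermediates are displayed rounded. Each operation maintains full precision, and rounded just once: four significant digits.
Sliding distance L = v·t = 0.06730 m/s × 64.59 s = 4.347 m.
Contact area A = π·d²/4 = π·(0.005329 m)²/4 = 2.230e-05 m².
Working in SI base units: W = 685.2 N, H = 1.703e+09 Pa, K = 2.801e-06.
Worn volume V = K·W·L/H = 2.801e-06 · 685.2 · 4.347 / 1.703e+09 = 4.899e-12 m³.
Wear depth h = V/A = 4.899e-12 / 2.230e-05 = 2.196e-07 m.

value=2.196e-07 m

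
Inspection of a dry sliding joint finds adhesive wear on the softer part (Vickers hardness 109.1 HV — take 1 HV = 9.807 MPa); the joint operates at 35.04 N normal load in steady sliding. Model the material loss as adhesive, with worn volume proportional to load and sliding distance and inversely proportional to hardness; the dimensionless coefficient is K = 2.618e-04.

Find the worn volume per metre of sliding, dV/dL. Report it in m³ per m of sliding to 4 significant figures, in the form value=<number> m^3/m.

The computation runs at full precision, and intermediate values appear rounded; one final rounding: 4 significant digits.
Convert: Hardness H = 109.1 HV × 9.807 MPa/HV = 1070 MPa = 1.070e+09 Pa.
As SI base values: W = 35.04 N, H = 1.070e+09 Pa, K = 2.618e-04.
Volumetric rate dV/dL = K·W/H, per unit distance: 2.618e-04 · 35.04 / 1.070e+09 = 8.574e-12 m³/m.

value=8.574e-12 m^3/m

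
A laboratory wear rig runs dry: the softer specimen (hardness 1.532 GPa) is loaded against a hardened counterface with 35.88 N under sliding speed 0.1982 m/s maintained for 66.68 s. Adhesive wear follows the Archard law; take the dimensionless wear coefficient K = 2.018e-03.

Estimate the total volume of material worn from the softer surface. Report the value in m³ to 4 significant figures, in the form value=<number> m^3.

value=6.246e-10 m^3

Intermediates are printed rounded. The algebra runs at exact precision — one final rounding to four significant digits.
The distance L = v·t = 0.1982 m/s × 66.68 s = 13.22 m.
Hardness H = 1.532 GPa = 1.532e+09 Pa.
Restated in SI base units: W = 35.88 N, H = 1.532e+09 Pa, K = 2.018e-03.
By Archard's law, V = K·W·L/H = 2.018e-03 · 35.88 · 13.22 / 1.532e+09 = 6.246e-10 m³.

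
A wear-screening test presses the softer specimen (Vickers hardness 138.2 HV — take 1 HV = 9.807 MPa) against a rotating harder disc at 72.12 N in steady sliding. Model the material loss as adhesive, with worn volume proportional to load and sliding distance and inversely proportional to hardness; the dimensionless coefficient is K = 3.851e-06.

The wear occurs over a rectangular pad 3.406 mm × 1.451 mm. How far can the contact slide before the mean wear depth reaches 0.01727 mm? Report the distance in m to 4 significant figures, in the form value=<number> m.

Every step maintains full precision — intermediate values are displayed rounded; rounded just once, at four significant figures.
Hardness H = 138.2 HV × 9.807 MPa/HV = 1355 MPa = 1.355e+09 Pa.
Pad sides 3.406 mm × 1.451 mm = 0.003406 m × 0.001451 m. Contact area A = 0.003406 m × 0.001451 m = 4.942e-06 m².
Depth limit h_lim = 0.01727 mm = 1.727e-05 m.
Collected in SI base units: W = 72.12 N, H = 1.355e+09 Pa, K = 3.851e-06.
Limit volume V_lim = h_lim·A = 1.727e-05 · 4.942e-06 = 8.535e-11 m³.
So the life L = V_lim·H/(K·W) = 8.535e-11 · 1.355e+09 / (3.851e-06 · 72.12) = 416.5 m.

value=416.5 m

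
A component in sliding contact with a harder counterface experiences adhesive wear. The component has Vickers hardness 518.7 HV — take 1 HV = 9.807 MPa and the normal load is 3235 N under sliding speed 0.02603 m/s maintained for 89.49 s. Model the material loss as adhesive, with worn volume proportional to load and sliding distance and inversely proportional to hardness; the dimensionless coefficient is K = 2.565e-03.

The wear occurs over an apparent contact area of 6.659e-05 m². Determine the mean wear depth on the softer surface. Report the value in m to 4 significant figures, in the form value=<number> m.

The intermediates are displayed rounded; all arithmetic carries exact precision, and a lone final rounding: four significant digits.
Convert: Path length L = v·t = 0.02603 m/s × 89.49 s = 2.329 m.
Convert: Hardness H = 518.7 HV × 9.807 MPa/HV = 5087 MPa = 5.087e+09 Pa.
Working in SI base units: W = 3235 N, H = 5.087e+09 Pa, K = 2.565e-03.
Archard relation: V = K·W·L/H = 2.565e-03 · 3235 · 2.329 / 5.087e+09 = 3.800e-09 m³.
Wear depth h = V/A = 3.800e-09 / 6.659e-05 = 5.706e-05 m.

value=5.706e-05 m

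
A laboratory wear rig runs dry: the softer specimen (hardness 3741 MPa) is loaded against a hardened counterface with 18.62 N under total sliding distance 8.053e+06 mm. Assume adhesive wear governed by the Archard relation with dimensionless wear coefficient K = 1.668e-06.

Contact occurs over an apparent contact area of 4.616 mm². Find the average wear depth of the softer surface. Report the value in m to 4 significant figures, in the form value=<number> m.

value=1.448e-05 m

All arithmetic runs at exact precision, and intermediate values are printed rounded; a single final rounding: 4 significant digits.
Sliding distance L = 8.053e+06 mm = 8053 m.
Hardness H = 3741 MPa = 3.741e+09 Pa.
Contact area A = 4.616 mm² = 4.616e-06 m².
Expressed in SI base units: W = 18.62 N, H = 3.741e+09 Pa, K = 1.668e-06.
Archard volume V = K·W·L/H = 1.668e-06 · 18.62 · 8053 / 3.741e+09 = 6.686e-11 m³.
Depth h = V/A = 6.686e-11 / 4.616e-06 = 1.448e-05 m.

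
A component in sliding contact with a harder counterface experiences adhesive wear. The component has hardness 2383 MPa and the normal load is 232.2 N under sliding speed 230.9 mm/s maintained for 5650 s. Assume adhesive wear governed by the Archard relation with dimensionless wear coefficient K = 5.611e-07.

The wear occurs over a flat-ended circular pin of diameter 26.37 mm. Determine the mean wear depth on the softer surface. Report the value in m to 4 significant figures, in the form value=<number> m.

value=1.306e-07 m

Displayed values are rounded — every step carries exact precision, and one final rounding: 4 significant digits.
Sliding speed v = 230.9 mm/s = 0.2309 m/s. Sliding distance L = v·t = 0.2309 m/s × 5650 s = 1305 m.
Hardness H = 2383 MPa = 2.383e+09 Pa.
Pin diameter d = 26.37 mm = 0.02637 m. Contact area A = π·d²/4 = π·(0.02637 m)²/4 = 5.461e-04 m².
Working in SI base units: W = 232.2 N, H = 2.383e+09 Pa, K = 5.611e-07.
The Archard volume V = K·W·L/H = 5.611e-07 · 232.2 · 1305 / 2.383e+09 = 7.133e-11 m³.
Depth h = V/A = 7.133e-11 / 5.461e-04 = 1.306e-07 m.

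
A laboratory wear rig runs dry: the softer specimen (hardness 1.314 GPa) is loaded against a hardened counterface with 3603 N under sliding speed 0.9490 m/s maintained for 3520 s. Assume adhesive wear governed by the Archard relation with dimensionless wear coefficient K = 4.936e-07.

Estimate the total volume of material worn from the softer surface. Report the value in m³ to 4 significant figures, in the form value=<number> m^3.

Intermediates are shown rounded — every step carries exact precision, and rounded once at the end: four significant digits.
The distance L = v·t = 0.9490 m/s × 3520 s = 3340 m.
Hardness H = 1.314 GPa = 1.314e+09 Pa.
As SI base values: W = 3603 N, H = 1.314e+09 Pa, K = 4.936e-07.
Apply Archard: V = K·W·L/H = 4.936e-07 · 3603 · 3340 / 1.314e+09 = 4.521e-09 m³.

value=4.521e-09 m^3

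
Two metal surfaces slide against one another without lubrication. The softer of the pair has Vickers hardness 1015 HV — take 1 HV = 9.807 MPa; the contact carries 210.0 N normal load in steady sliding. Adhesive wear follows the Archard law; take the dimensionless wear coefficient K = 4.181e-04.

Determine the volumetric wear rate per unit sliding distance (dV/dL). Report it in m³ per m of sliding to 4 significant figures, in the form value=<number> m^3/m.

value=8.821e-12 m^3/m

All arithmetic keeps full precision — intermediates are shown rounded, and rounded just once: 4 significant figures.
Hardness H = 1015 HV × 9.807 MPa/HV = 9954 MPa = 9.954e+09 Pa.
Expressed in SI base units: W = 210.0 N, H = 9.954e+09 Pa, K = 4.181e-04.
The wear rate dV/dL = K·W/H — distance-free: 4.181e-04 · 210.0 / 9.954e+09 = 8.821e-12 m³/m.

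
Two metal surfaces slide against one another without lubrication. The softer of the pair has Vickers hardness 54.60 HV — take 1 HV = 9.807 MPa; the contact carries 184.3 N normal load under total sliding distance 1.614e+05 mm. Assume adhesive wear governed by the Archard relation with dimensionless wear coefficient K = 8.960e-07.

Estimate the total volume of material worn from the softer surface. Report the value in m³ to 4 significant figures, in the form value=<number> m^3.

Intermediate values appear rounded; all working math carries full precision, and rounded just once, at four significant digits.
Distance L = 1.614e+05 mm = 161.4 m.
Hardness H = 54.60 HV × 9.807 MPa/HV = 535.5 MPa = 5.355e+08 Pa.
Collected in SI base units: W = 184.3 N, H = 5.355e+08 Pa, K = 8.960e-07.
Wear volume V = K·W·L/H = 8.960e-07 · 184.3 · 161.4 / 5.355e+08 = 4.977e-11 m³.

value=4.977e-11 m^3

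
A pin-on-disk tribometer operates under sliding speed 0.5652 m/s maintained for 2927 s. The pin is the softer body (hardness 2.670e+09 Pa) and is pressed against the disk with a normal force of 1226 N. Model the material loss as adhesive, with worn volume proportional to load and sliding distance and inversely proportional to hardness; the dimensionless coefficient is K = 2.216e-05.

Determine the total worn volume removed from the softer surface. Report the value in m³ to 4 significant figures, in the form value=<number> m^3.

Every step carries full float precision, and intermediate values are displayed rounded; rounded just once to four significant figures.
Distance covered L = v·t = 0.5652 m/s × 2927 s = 1654 m.
In SI base units, W = 1226 N, H = 2.670e+09 Pa, K = 2.216e-05.
Archard volume V = K·W·L/H = 2.216e-05 · 1226 · 1654 / 2.670e+09 = 1.683e-08 m³.

value=1.683e-08 m^3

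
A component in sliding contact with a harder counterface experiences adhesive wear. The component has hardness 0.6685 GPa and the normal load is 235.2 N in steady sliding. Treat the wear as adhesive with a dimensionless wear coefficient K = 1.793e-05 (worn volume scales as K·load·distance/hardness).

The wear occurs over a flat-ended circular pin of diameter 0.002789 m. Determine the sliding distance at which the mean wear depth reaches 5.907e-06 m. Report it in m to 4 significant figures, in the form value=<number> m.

All working math holds full float precision. Intermediates are shown rounded; one last rounding: 4 significant digits.
Convert: Hardness H = 0.6685 GPa = 6.685e+08 Pa.
Convert: Contact area A = π·d²/4 = π·(0.002789 m)²/4 = 6.109e-06 m².
Expressed in SI base units: W = 235.2 N, H = 6.685e+08 Pa, K = 1.793e-05.
At the depth limit, V_lim = h_lim·A = 5.907e-06 · 6.109e-06 = 3.609e-11 m³.
Life L = V_lim·H/(K·W) = 3.609e-11 · 6.685e+08 / (1.793e-05 · 235.2) = 5.721 m.

value=5.721 m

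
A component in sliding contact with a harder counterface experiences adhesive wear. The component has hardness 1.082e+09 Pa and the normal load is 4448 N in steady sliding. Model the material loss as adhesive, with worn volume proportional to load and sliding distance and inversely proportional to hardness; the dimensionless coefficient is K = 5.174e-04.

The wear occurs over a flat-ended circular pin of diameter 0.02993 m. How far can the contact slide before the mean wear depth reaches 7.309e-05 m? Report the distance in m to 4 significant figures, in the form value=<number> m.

value=24.18 m

Every step keeps full float precision. The intermediates appear rounded, and rounded just once to 4 significant figures.
Contact area A = π·d²/4 = π·(0.02993 m)²/4 = 7.036e-04 m².
Expressed in SI base units: W = 4448 N, H = 1.082e+09 Pa, K = 5.174e-04.
Wearable volume V_lim = h_lim·A = 7.309e-05 · 7.036e-04 = 5.142e-08 m³.
Inverting, life L = V_lim·H/(K·W) = 5.142e-08 · 1.082e+09 / (5.174e-04 · 4448) = 24.18 m.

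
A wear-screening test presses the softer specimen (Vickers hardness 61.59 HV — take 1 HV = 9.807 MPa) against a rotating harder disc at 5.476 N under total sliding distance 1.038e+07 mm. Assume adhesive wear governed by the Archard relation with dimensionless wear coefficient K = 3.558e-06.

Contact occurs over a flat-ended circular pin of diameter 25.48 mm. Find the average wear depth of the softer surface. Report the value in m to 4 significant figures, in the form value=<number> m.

The algebra keeps full float precision. The intermediates are shown rounded, and rounded just once, at four significant figures.
Path length L = 1.038e+07 mm = 1.038e+04 m.
Hardness H = 61.59 HV × 9.807 MPa/HV = 604.0 MPa = 6.040e+08 Pa.
Pin diameter d = 25.48 mm = 0.02548 m. Contact area A = π·d²/4 = π·(0.02548 m)²/4 = 5.099e-04 m².
Expressed in SI base units: W = 5.476 N, H = 6.040e+08 Pa, K = 3.558e-06.
By Archard's law, V = K·W·L/H = 3.558e-06 · 5.476 · 1.038e+04 / 6.040e+08 = 3.348e-10 m³.
Average depth h = V/A = 3.348e-10 / 5.099e-04 = 6.566e-07 m.

value=6.566e-07 m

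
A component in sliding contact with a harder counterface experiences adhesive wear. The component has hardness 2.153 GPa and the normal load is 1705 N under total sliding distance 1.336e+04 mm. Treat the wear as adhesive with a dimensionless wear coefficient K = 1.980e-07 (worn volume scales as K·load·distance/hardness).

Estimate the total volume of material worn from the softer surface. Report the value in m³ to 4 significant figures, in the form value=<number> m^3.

The computation runs at full precision. Intermediate values are displayed rounded — one final rounding: four significant figures.
Total distance L = 1.336e+04 mm = 13.36 m.
Hardness H = 2.153 GPa = 2.153e+09 Pa.
Restated in SI base units: W = 1705 N, H = 2.153e+09 Pa, K = 1.980e-07.
The Archard volume V = K·W·L/H = 1.980e-07 · 1705 · 13.36 / 2.153e+09 = 2.095e-12 m³.

value=2.095e-12 m^3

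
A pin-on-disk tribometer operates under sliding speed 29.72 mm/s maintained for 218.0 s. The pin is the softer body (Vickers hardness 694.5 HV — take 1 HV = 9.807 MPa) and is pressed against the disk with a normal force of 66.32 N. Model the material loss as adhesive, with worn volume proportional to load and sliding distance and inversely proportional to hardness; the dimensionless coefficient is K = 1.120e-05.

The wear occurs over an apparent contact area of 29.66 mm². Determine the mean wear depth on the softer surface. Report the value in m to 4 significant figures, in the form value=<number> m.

Every step carries exact precision. Intermediates are displayed rounded — rounded just once to four significant digits.
Convert: Sliding speed v = 29.72 mm/s = 0.02972 m/s. Distance covered L = v·t = 0.02972 m/s × 218.0 s = 6.479 m.
Convert: Hardness H = 694.5 HV × 9.807 MPa/HV = 6811 MPa = 6.811e+09 Pa.
Convert: Contact area A = 29.66 mm² = 2.966e-05 m².
Working in SI base units: W = 66.32 N, H = 6.811e+09 Pa, K = 1.120e-05.
Wear volume V = K·W·L/H = 1.120e-05 · 66.32 · 6.479 / 6.811e+09 = 7.066e-13 m³.
Wear depth h = V/A = 7.066e-13 / 2.966e-05 = 2.382e-08 m.

value=2.382e-08 m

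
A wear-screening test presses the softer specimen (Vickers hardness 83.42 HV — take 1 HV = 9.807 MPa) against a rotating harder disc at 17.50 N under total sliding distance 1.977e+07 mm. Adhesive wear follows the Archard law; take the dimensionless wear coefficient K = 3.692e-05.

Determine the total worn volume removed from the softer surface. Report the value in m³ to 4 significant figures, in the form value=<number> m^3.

Each operation runs at exact precision — quoted intermediates are rounded, and one last rounding: four significant digits.
Convert: The distance L = 1.977e+07 mm = 1.977e+04 m.
Convert: Hardness H = 83.42 HV × 9.807 MPa/HV = 818.1 MPa = 8.181e+08 Pa.
Expressed in SI base units: W = 17.50 N, H = 8.181e+08 Pa, K = 3.692e-05.
Archard relation: V = K·W·L/H = 3.692e-05 · 17.50 · 1.977e+04 / 8.181e+08 = 1.561e-08 m³.

value=1.561e-08 m^3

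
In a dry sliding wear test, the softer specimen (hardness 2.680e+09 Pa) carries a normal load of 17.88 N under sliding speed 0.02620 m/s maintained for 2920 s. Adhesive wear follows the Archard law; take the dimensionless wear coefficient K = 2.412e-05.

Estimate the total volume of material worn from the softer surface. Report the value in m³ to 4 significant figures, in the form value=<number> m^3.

value=1.231e-11 m^3

The intermediates are printed rounded — all arithmetic holds full float precision, and rounded once at the end, at four significant figures.
Distance L = v·t = 0.02620 m/s × 2920 s = 76.50 m.
Expressed in SI base units: W = 17.88 N, H = 2.680e+09 Pa, K = 2.412e-05.
Wear volume V = K·W·L/H = 2.412e-05 · 17.88 · 76.50 / 2.680e+09 = 1.231e-11 m³.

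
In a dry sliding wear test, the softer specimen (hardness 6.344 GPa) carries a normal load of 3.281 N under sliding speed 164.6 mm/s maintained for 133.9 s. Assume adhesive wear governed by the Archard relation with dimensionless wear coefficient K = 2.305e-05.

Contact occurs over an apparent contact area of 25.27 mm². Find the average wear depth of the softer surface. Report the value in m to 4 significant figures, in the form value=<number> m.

Quoted intermediates are rounded; the algebra carries full float precision; one last rounding, at four significant figures.
Sliding speed v = 164.6 mm/s = 0.1646 m/s. Sliding distance L = v·t = 0.1646 m/s × 133.9 s = 22.04 m.
Hardness H = 6.344 GPa = 6.344e+09 Pa.
Contact area A = 25.27 mm² = 2.527e-05 m².
SI base units throughout: W = 3.281 N, H = 6.344e+09 Pa, K = 2.305e-05.
Worn volume V = K·W·L/H = 2.305e-05 · 3.281 · 22.04 / 6.344e+09 = 2.627e-13 m³.
Average depth h = V/A = 2.627e-13 / 2.527e-05 = 1.040e-08 m.

value=1.040e-08 m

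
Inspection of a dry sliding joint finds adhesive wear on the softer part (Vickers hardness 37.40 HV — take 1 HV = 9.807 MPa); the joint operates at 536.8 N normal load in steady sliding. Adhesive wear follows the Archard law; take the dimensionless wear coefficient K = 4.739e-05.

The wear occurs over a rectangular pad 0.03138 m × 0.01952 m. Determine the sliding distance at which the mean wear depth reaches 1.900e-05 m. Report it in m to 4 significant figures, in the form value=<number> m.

value=167.8 m

The computation holds full float precision, and the intermediates are printed rounded, and a lone final rounding, at four significant digits.
Hardness H = 37.40 HV × 9.807 MPa/HV = 366.8 MPa = 3.668e+08 Pa.
Contact area A = 0.03138 m × 0.01952 m = 6.125e-04 m².
In SI base units: W = 536.8 N, H = 3.668e+08 Pa, K = 4.739e-05.
At the depth limit, V_lim = h_lim·A = 1.900e-05 · 6.125e-04 = 1.164e-08 m³.
So the life L = V_lim·H/(K·W) = 1.164e-08 · 3.668e+08 / (4.739e-05 · 536.8) = 167.8 m.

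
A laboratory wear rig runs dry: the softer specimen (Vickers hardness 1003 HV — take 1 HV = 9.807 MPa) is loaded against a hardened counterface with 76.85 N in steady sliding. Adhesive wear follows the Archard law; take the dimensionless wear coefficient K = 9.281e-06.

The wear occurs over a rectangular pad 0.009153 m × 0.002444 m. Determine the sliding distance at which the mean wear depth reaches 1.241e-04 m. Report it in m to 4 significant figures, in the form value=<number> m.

Intermediates are shown rounded. Every step maintains full precision; a lone final rounding: four significant digits.
Hardness H = 1003 HV × 9.807 MPa/HV = 9836 MPa = 9.836e+09 Pa.
Contact area A = 0.009153 m × 0.002444 m = 2.237e-05 m².
Expressed in SI base units: W = 76.85 N, H = 9.836e+09 Pa, K = 9.281e-06.
Volume at the limit: V_lim = h_lim·A = 1.241e-04 · 2.237e-05 = 2.776e-09 m³.
So the life L = V_lim·H/(K·W) = 2.776e-09 · 9.836e+09 / (9.281e-06 · 76.85) = 3.829e+04 m.

value=3.829e+04 m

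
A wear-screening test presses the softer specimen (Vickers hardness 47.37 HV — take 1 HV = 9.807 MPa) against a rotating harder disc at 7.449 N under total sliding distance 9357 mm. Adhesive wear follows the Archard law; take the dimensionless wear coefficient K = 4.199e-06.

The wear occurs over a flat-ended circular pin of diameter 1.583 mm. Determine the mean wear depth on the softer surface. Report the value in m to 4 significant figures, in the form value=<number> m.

value=3.201e-07 m

Intermediate values are printed rounded; all arithmetic keeps full precision — one final rounding to four significant figures.
Convert: Path length L = 9357 mm = 9.357 m.
Convert: Hardness H = 47.37 HV × 9.807 MPa/HV = 464.6 MPa = 4.646e+08 Pa.
Convert: Pin diameter d = 1.583 mm = 0.001583 m. Contact area A = π·d²/4 = π·(0.001583 m)²/4 = 1.968e-06 m².
In SI base units: W = 7.449 N, H = 4.646e+08 Pa, K = 4.199e-06.
Wear volume V = K·W·L/H = 4.199e-06 · 7.449 · 9.357 / 4.646e+08 = 6.300e-13 m³.
Mean depth h = V/A = 6.300e-13 / 1.968e-06 = 3.201e-07 m.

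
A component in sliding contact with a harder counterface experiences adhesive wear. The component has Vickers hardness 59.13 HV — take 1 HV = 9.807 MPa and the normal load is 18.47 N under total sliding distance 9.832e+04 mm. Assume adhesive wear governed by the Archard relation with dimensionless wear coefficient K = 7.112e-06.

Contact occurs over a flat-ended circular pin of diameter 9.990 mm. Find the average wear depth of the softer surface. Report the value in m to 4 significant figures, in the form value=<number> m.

value=2.841e-07 m

Every step keeps exact precision — intermediates appear rounded. Rounded once at the end to 4 significant figures.
Convert: Path length L = 9.832e+04 mm = 98.32 m.
Convert: Hardness H = 59.13 HV × 9.807 MPa/HV = 579.9 MPa = 5.799e+08 Pa.
Convert: Pin diameter d = 9.990 mm = 0.009990 m. Contact area A = π·d²/4 = π·(0.009990 m)²/4 = 7.838e-05 m².
Collected in SI base units: W = 18.47 N, H = 5.799e+08 Pa, K = 7.112e-06.
Volume removed: V = K·W·L/H = 7.112e-06 · 18.47 · 98.32 / 5.799e+08 = 2.227e-11 m³.
Depth h = V/A = 2.227e-11 / 7.838e-05 = 2.841e-07 m.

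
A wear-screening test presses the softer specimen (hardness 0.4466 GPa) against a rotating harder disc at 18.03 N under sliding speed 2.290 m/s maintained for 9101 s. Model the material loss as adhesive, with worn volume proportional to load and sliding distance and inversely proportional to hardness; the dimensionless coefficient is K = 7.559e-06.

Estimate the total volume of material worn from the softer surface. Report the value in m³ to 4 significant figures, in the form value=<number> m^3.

The algebra runs at exact precision. Intermediates are shown rounded; one final rounding, at four significant digits.
Distance L = v·t = 2.290 m/s × 9101 s = 2.084e+04 m.
Hardness H = 0.4466 GPa = 4.466e+08 Pa.
Working in SI base units: W = 18.03 N, H = 4.466e+08 Pa, K = 7.559e-06.
The Archard volume V = K·W·L/H = 7.559e-06 · 18.03 · 2.084e+04 / 4.466e+08 = 6.360e-09 m³.

value=6.360e-09 m^3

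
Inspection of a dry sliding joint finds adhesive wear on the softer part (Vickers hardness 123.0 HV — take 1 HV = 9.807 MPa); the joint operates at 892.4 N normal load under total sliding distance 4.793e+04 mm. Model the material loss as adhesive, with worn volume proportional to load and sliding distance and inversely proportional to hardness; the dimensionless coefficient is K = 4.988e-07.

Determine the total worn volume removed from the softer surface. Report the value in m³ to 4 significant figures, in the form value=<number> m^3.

Intermediate values are shown rounded, and the computation maintains exact precision — one final rounding: four significant digits.
Convert: Sliding distance L = 4.793e+04 mm = 47.93 m.
Convert: Hardness H = 123.0 HV × 9.807 MPa/HV = 1206 MPa = 1.206e+09 Pa.
Expressed in SI base units: W = 892.4 N, H = 1.206e+09 Pa, K = 4.988e-07.
By Archard's law, V = K·W·L/H = 4.988e-07 · 892.4 · 47.93 / 1.206e+09 = 1.769e-11 m³.

value=1.769e-11 m^3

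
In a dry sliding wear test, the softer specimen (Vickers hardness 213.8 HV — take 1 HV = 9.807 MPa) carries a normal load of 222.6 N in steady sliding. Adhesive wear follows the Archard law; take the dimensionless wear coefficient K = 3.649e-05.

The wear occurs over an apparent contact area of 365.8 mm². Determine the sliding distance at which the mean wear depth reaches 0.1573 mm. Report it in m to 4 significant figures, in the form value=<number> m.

The intermediates are displayed rounded; all working math keeps full float precision, and a single final rounding, at four significant digits.
Convert: Hardness H = 213.8 HV × 9.807 MPa/HV = 2097 MPa = 2.097e+09 Pa.
Convert: Contact area A = 365.8 mm² = 3.658e-04 m².
Convert: Depth limit h_lim = 0.1573 mm = 1.573e-04 m.
As SI base values: W = 222.6 N, H = 2.097e+09 Pa, K = 3.649e-05.
Limit volume V_lim = h_lim·A = 1.573e-04 · 3.658e-04 = 5.754e-08 m³.
Inverting, life L = V_lim·H/(K·W) = 5.754e-08 · 2.097e+09 / (3.649e-05 · 222.6) = 1.485e+04 m.

value=1.485e+04 m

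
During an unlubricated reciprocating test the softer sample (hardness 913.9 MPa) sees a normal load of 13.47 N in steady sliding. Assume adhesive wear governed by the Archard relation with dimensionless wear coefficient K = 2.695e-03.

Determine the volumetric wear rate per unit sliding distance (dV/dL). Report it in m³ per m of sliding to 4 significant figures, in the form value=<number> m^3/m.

The intermediates are shown rounded; all arithmetic holds full precision. Rounded once at the end, at 4 significant figures.
Convert: Hardness H = 913.9 MPa = 9.139e+08 Pa.
As SI base values: W = 13.47 N, H = 9.139e+08 Pa, K = 2.695e-03.
Wear rate dV/dL = K·W/H (independent of L): 2.695e-03 · 13.47 / 9.139e+08 = 3.972e-11 m³/m.

value=3.972e-11 m^3/m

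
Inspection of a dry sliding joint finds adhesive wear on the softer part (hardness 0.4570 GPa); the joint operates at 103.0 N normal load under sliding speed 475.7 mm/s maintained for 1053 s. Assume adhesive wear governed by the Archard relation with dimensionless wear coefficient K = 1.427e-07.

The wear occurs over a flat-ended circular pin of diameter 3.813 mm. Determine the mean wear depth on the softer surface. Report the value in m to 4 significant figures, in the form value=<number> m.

All arithmetic holds exact precision; the intermediates are displayed rounded, and a single final rounding to four significant digits.
Convert: Sliding speed v = 475.7 mm/s = 0.4757 m/s. Sliding distance L = v·t = 0.4757 m/s × 1053 s = 500.9 m.
Convert: Hardness H = 0.4570 GPa = 4.570e+08 Pa.
Convert: Pin diameter d = 3.813 mm = 0.003813 m. Contact area A = π·d²/4 = π·(0.003813 m)²/4 = 1.142e-05 m².
Expressed in SI base units: W = 103.0 N, H = 4.570e+08 Pa, K = 1.427e-07.
Apply Archard: V = K·W·L/H = 1.427e-07 · 103.0 · 500.9 / 4.570e+08 = 1.611e-11 m³.
Mean depth h = V/A = 1.611e-11 / 1.142e-05 = 1.411e-06 m.

value=1.411e-06 m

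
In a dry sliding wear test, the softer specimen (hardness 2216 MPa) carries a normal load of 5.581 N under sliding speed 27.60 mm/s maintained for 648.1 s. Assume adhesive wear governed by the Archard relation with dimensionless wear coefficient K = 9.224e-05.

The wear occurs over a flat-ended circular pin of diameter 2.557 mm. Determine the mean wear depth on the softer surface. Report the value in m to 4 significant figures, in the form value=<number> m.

The computation carries full float precision — quoted intermediates are rounded, and a single final rounding to 4 significant figures.
Sliding speed v = 27.60 mm/s = 0.02760 m/s. The distance L = v·t = 0.02760 m/s × 648.1 s = 17.89 m.
Hardness H = 2216 MPa = 2.216e+09 Pa.
Pin diameter d = 2.557 mm = 0.002557 m. Contact area A = π·d²/4 = π·(0.002557 m)²/4 = 5.135e-06 m².
In SI base units: W = 5.581 N, H = 2.216e+09 Pa, K = 9.224e-05.
Archard relation: V = K·W·L/H = 9.224e-05 · 5.581 · 17.89 / 2.216e+09 = 4.155e-12 m³.
Depth of wear h = V/A = 4.155e-12 / 5.135e-06 = 8.092e-07 m.

value=8.092e-07 m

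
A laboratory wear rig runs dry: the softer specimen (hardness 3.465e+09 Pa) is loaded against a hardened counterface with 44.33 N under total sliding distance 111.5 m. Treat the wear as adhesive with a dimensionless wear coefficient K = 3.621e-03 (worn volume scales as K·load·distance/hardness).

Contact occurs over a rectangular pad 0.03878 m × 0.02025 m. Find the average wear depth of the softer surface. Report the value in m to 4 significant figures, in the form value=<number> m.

value=6.578e-06 m

Intermediates are displayed rounded, and each operation keeps exact precision — rounded once at the end: four significant figures.
Convert: Contact area A = 0.03878 m × 0.02025 m = 7.853e-04 m².
Collected in SI base units: W = 44.33 N, H = 3.465e+09 Pa, K = 3.621e-03.
Wear volume V = K·W·L/H = 3.621e-03 · 44.33 · 111.5 / 3.465e+09 = 5.165e-09 m³.
Average depth h = V/A = 5.165e-09 / 7.853e-04 = 6.578e-06 m.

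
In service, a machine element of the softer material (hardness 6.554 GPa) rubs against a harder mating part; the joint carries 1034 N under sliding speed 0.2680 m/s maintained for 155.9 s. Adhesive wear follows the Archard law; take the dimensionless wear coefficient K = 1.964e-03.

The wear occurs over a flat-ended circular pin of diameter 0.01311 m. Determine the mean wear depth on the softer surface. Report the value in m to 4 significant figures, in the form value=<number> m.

value=9.590e-05 m

All working math keeps full float precision, and intermediate values are shown rounded — a single final rounding, at 4 significant figures.
Convert: The distance L = v·t = 0.2680 m/s × 155.9 s = 41.78 m.
Convert: Hardness H = 6.554 GPa = 6.554e+09 Pa.
Convert: Contact area A = π·d²/4 = π·(0.01311 m)²/4 = 1.350e-04 m².
In SI base units: W = 1034 N, H = 6.554e+09 Pa, K = 1.964e-03.
Volume removed: V = K·W·L/H = 1.964e-03 · 1034 · 41.78 / 6.554e+09 = 1.295e-08 m³.
Depth h = V/A = 1.295e-08 / 1.350e-04 = 9.590e-05 m.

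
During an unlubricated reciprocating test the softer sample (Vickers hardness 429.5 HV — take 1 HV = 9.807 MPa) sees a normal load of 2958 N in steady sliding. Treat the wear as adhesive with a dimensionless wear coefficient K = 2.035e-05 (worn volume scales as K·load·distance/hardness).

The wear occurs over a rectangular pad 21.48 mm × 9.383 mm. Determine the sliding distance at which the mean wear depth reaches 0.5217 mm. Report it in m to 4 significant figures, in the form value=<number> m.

Printed values are rounded — each operation runs at full float precision, and rounded once at the end: four significant figures.
Convert: Hardness H = 429.5 HV × 9.807 MPa/HV = 4212 MPa = 4.212e+09 Pa.
Convert: Pad sides 21.48 mm × 9.383 mm = 0.02148 m × 0.009383 m. Contact area A = 0.02148 m × 0.009383 m = 2.015e-04 m².
Convert: Depth limit h_lim = 0.5217 mm = 5.217e-04 m.
In SI base units: W = 2958 N, H = 4.212e+09 Pa, K = 2.035e-05.
Volume at the limit: V_lim = h_lim·A = 5.217e-04 · 2.015e-04 = 1.051e-07 m³.
So the life L = V_lim·H/(K·W) = 1.051e-07 · 4.212e+09 / (2.035e-05 · 2958) = 7358 m.

value=7358 m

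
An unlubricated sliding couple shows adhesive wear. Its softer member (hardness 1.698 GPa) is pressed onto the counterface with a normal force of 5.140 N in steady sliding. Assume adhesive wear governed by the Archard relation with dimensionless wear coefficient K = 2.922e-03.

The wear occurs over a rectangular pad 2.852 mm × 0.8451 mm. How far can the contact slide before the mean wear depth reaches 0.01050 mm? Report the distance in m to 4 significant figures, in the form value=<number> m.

Every step carries full precision, and intermediates are shown rounded — rounded just once to four significant digits.
Convert: Hardness H = 1.698 GPa = 1.698e+09 Pa.
Convert: Pad sides 2.852 mm × 0.8451 mm = 2.852e-03 m × 8.451e-04 m. Contact area A = 2.852e-03 m × 8.451e-04 m = 2.410e-06 m².
Convert: Depth limit h_lim = 0.01050 mm = 1.050e-05 m.
In SI base units: W = 5.140 N, H = 1.698e+09 Pa, K = 2.922e-03.
Allowed volume V_lim = h_lim·A = 1.050e-05 · 2.410e-06 = 2.531e-11 m³.
Life L = V_lim·H/(K·W) = 2.531e-11 · 1.698e+09 / (2.922e-03 · 5.140) = 2.861 m.

value=2.861 m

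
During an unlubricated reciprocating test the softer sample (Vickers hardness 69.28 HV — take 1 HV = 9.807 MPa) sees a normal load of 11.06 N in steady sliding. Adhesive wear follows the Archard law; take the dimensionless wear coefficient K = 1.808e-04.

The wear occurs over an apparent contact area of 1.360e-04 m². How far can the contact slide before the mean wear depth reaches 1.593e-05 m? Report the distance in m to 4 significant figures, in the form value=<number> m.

Intermediate values appear rounded, and each operation keeps full precision — rounded just once, at four significant digits.
Convert: Hardness H = 69.28 HV × 9.807 MPa/HV = 679.4 MPa = 6.794e+08 Pa.
Expressed in SI base units: W = 11.06 N, H = 6.794e+08 Pa, K = 1.808e-04.
Permissible volume V_lim = h_lim·A = 1.593e-05 · 1.360e-04 = 2.166e-09 m³.
Thus life L = V_lim·H/(K·W) = 2.166e-09 · 6.794e+08 / (1.808e-04 · 11.06) = 736.1 m.

value=736.1 m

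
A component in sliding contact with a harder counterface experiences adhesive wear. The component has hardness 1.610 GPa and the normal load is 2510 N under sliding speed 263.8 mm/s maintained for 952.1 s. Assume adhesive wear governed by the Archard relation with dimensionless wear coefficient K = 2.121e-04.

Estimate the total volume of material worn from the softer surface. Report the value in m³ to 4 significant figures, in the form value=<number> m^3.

Intermediates are printed rounded, and each operation runs at exact precision. Rounded once at the end, at 4 significant digits.
Convert: Sliding speed v = 263.8 mm/s = 0.2638 m/s. The distance L = v·t = 0.2638 m/s × 952.1 s = 251.2 m.
Convert: Hardness H = 1.610 GPa = 1.610e+09 Pa.
Working in SI base units: W = 2510 N, H = 1.610e+09 Pa, K = 2.121e-04.
Volume removed: V = K·W·L/H = 2.121e-04 · 2510 · 251.2 / 1.610e+09 = 8.305e-08 m³.

value=8.305e-08 m^3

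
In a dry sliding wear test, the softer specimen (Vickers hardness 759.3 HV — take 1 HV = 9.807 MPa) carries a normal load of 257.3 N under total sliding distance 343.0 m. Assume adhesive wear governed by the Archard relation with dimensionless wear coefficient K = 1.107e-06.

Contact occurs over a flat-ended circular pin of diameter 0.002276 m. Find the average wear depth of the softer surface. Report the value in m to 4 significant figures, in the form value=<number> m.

value=3.225e-06 m

Intermediate values are shown rounded; each operation maintains full precision, and one last rounding: four significant figures.
Convert: Hardness H = 759.3 HV × 9.807 MPa/HV = 7446 MPa = 7.446e+09 Pa.
Convert: Contact area A = π·d²/4 = π·(0.002276 m)²/4 = 4.069e-06 m².
In SI base units, W = 257.3 N, H = 7.446e+09 Pa, K = 1.107e-06.
Apply Archard: V = K·W·L/H = 1.107e-06 · 257.3 · 343.0 / 7.446e+09 = 1.312e-11 m³.
Mean wear depth h = V/A = 1.312e-11 / 4.069e-06 = 3.225e-06 m.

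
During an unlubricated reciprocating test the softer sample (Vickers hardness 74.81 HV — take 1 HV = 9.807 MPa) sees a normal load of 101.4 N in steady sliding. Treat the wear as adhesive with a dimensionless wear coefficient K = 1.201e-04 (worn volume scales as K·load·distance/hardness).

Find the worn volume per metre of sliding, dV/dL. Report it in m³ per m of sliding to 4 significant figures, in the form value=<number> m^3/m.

value=1.660e-11 m^3/m

Intermediate values appear rounded — all arithmetic holds full float precision — one final rounding to four significant figures.
Hardness H = 74.81 HV × 9.807 MPa/HV = 733.7 MPa = 7.337e+08 Pa.
Collected in SI base units: W = 101.4 N, H = 7.337e+08 Pa, K = 1.201e-04.
Wear rate dV/dL = K·W/H (no L dependence): 1.201e-04 · 101.4 / 7.337e+08 = 1.660e-11 m³/m.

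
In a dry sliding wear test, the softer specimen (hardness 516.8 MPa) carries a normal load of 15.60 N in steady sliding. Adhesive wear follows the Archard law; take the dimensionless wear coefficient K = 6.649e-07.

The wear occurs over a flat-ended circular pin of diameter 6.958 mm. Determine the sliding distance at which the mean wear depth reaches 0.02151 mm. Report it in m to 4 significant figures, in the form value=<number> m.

Every step maintains exact precision — intermediates are printed rounded; one last rounding, at four significant figures.
Convert: Hardness H = 516.8 MPa = 5.168e+08 Pa.
Convert: Pin diameter d = 6.958 mm = 0.006958 m. Contact area A = π·d²/4 = π·(0.006958 m)²/4 = 3.802e-05 m².
Convert: Depth limit h_lim = 0.02151 mm = 2.151e-05 m.
Expressed in SI base units: W = 15.60 N, H = 5.168e+08 Pa, K = 6.649e-07.
Volume at the limit: V_lim = h_lim·A = 2.151e-05 · 3.802e-05 = 8.179e-10 m³.
Sliding life L = V_lim·H/(K·W) = 8.179e-10 · 5.168e+08 / (6.649e-07 · 15.60) = 4.075e+04 m.

value=4.075e+04 m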